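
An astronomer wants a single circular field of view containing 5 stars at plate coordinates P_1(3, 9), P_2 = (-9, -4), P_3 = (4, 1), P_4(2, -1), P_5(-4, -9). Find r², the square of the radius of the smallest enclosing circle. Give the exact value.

The farthest pair is P_1–P_5 with squared distance 373. The circle on this segment as diameter has centre (-0.5, 0) and r² = 373/4 = 93.25.
Check P_2: distance² to centre = 88.25 ≤ 93.25, so it lies inside.
All remaining points lie in this disk, and no smaller disk contains both endpoints, so this is the minimum enclosing circle.

93.25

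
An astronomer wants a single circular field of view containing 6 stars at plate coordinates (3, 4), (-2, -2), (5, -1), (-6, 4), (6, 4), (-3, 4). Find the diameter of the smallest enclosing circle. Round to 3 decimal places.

By Welzl's lemma the MEC is supported by two points (diametrically opposite) or three points (on a circumcircle).
The minimum enclosing circle is determined by three boundary points: (5, -1), (-6, 4), (6, 4).
Their circumcentre is (0, 2.6) with r² = 37.96.
The farthest remaining point (-2, -2) is at distance² 25.16 ≤ 37.96.
Diameter = 2r = 2√(37.96) ≈ 12.322.

12.322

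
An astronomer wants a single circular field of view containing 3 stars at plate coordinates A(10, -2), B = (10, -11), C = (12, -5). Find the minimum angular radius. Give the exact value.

4.5

Side lengths²: AB² = 81, AC² = 13, BC² = 40.
Since AB² = 81 ≥ 40 + 13 = 53, the angle opposite AB is not acute, so the smallest enclosing circle has AB as diameter.
Centre = midpoint of AB = (10, -6.5), r² = 81/4 = 20.25.
r = √(20.25) = 4.5.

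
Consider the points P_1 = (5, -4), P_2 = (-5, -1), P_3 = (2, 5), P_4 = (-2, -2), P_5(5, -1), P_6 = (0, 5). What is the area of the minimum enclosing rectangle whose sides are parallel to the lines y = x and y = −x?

91

In coordinates u = x + y, v = x − y the rectangle is axis-aligned; the map (x,y)→(u,v) scales areas by 2.
u-values: 1, -6, 7, -4, 4, 5; range = 7 − (-6) = 13.
v-values: 9, -4, -3, 0, 6, -5; range = 9 − (-5) = 14.
Area = (13 × 14) / 2 = 91.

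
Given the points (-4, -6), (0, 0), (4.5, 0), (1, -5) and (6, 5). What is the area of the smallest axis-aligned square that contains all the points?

The bounding box has width 10 and height 11.
An axis-aligned square enclosing the set must have side ≥ max(width, height).
So the minimum side is max(10, 11) = 11.
Area = 11² = 121.

121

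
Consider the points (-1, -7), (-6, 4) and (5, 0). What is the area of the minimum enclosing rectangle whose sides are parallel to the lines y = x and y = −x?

104

In coordinates u = x + y, v = x − y the rectangle is axis-aligned; the map (x,y)→(u,v) scales areas by 2.
u-values: -8, -2, 5; range = 5 − (-8) = 13.
v-values: 6, -10, 5; range = 6 − (-10) = 16.
Area = (13 × 16) / 2 = 104.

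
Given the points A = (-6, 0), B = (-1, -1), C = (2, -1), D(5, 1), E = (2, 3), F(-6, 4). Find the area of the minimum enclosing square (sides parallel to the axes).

121

The bounding box has width 11 and height 5.
An axis-aligned square enclosing the set must have side ≥ max(width, height).
So the minimum side is max(11, 5) = 11.
Area = 11² = 121.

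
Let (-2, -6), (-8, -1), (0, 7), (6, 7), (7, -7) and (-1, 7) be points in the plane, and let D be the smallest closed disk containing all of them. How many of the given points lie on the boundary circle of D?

The minimum enclosing circle is determined by three boundary points: (-8, -1), (6, 7), (7, -7).
Their circumcentre is (16/17, -27/68) with r² = 371345/4624.
The farthest remaining point (-1, 7) is at distance² 270433/4624 ≤ 371345/4624.
The points at distance exactly r from the centre are (-8, -1), (6, 7), (7, -7) — 3 points.

3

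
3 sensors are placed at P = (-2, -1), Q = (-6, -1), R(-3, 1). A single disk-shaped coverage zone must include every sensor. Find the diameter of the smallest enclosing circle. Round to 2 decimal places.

4.03

Side lengths²: PQ² = 16, PR² = 5, QR² = 13.
Since PQ² = 16 < 13 + 5 = 18, the triangle is acute, so the smallest enclosing circle is the circumcircle.
Circumcentre = (-4, -0.75), r² = 4.0625.
Diameter = 2r = 2√(4.0625) ≈ 4.03.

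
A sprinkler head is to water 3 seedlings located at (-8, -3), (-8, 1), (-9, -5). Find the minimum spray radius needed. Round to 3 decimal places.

3.041

Call the three points A, B, C in the order given.
Side lengths²: AB² = 16, AC² = 5, BC² = 37.
Since BC² = 37 ≥ 16 + 5 = 21, the angle opposite BC is not acute, so the smallest enclosing circle has BC as diameter.
Centre = midpoint of BC = (-8.5, -2), r² = 37/4 = 9.25.
r = √(9.25) ≈ 3.041.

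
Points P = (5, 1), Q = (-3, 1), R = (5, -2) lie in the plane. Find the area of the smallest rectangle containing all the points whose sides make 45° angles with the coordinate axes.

44

In coordinates u = x + y, v = x − y the rectangle is axis-aligned; the map (x,y)→(u,v) scales areas by 2.
u-values: 6, -2, 3; range = 6 − (-2) = 8.
v-values: 4, -4, 7; range = 7 − (-4) = 11.
Area = (8 × 11) / 2 = 44.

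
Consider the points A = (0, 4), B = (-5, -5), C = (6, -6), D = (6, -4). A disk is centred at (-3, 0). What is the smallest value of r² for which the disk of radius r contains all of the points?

117

The required radius is the distance from (-3, 0) to the farthest point.
Squared distances: 25, 29, 117, 97.
Maximum is 117, attained at C.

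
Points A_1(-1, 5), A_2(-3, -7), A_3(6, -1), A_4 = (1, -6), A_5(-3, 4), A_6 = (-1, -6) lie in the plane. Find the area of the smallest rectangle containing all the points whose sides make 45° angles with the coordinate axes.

In coordinates u = x + y, v = x − y the rectangle is axis-aligned; the map (x,y)→(u,v) scales areas by 2.
u-values: 4, -10, 5, -5, 1, -7; range = 5 − (-10) = 15.
v-values: -6, 4, 7, 7, -7, 5; range = 7 − (-7) = 14.
Area = (15 × 14) / 2 = 105.

105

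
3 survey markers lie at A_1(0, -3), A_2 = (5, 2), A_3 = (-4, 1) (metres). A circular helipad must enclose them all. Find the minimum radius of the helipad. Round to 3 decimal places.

Side lengths²: A_1A_2² = 50, A_1A_3² = 32, A_2A_3² = 82.
Since A_2A_3² = 82 ≥ 50 + 32 = 82, the angle opposite A_2A_3 is not acute, so the smallest enclosing circle has A_2A_3 as diameter.
Centre = midpoint of A_2A_3 = (0.5, 1.5), r² = 82/4 = 20.5.
r = √(20.5) ≈ 4.528.

4.528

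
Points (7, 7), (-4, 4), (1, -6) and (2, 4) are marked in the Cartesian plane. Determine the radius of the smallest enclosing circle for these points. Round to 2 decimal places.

7.30

The minimum enclosing circle is determined by three boundary points: (7, 7), (-4, 4), (1, -6).
Their circumcentre is (2.7, 1.1) with r² = 53.3.
The farthest remaining point (2, 4) is at distance² 8.9 ≤ 53.3.
r = √(53.3) ≈ 7.30.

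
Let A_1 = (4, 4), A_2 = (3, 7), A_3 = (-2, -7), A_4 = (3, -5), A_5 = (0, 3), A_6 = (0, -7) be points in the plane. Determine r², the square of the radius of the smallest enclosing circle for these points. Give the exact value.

The farthest pair is A_2–A_3 with squared distance 221. The circle on this segment as diameter has centre (0.5, 0) and r² = 221/4 = 55.25.
Check A_1: distance² to centre = 28.25 ≤ 55.25, so it lies inside.
All remaining points lie in this disk, and no smaller disk contains both endpoints, so this is the minimum enclosing circle.

55.25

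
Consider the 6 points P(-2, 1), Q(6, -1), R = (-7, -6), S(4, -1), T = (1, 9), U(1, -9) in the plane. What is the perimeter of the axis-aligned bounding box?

62

Width = max x − min x = 6 − (-7) = 13.
Height = max y − min y = 9 − (-9) = 18.
Perimeter = 2(13 + 18) = 62.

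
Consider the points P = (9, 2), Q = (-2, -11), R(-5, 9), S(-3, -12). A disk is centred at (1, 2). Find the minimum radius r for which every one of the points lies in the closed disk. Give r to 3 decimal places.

14.560

The required radius is the distance from (1, 2) to the farthest point.
Squared distances: 64, 178, 85, 212.
Maximum is 212, attained at S.
r = √212 ≈ 14.560.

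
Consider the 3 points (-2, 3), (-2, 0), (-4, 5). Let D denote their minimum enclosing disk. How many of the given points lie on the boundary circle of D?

Call the three points A, B, C in the order given.
Side lengths²: AB² = 9, AC² = 8, BC² = 29.
Since BC² = 29 ≥ 9 + 8 = 17, the angle opposite BC is not acute, so the smallest enclosing circle has BC as diameter.
Centre = midpoint of BC = (-3, 2.5), r² = 29/4 = 7.25.
The points at distance exactly r from the centre are (-2, 0), (-4, 5) — 2 points.

2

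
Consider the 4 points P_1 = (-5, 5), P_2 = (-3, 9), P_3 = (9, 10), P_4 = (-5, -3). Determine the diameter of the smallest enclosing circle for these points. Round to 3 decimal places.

19.105

The farthest pair is P_3–P_4 with squared distance 365. The circle on this segment as diameter has centre (2, 3.5) and r² = 365/4 = 91.25.
Check P_1: distance² to centre = 51.25 ≤ 91.25, so it lies inside.
All remaining points lie in this disk, and no smaller disk contains both endpoints, so this is the minimum enclosing circle.
Diameter = 2r = 2√(91.25) ≈ 19.105.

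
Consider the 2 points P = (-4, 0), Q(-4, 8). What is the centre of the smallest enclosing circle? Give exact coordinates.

(-4, 4)

The smallest circle enclosing two points has them as diameter endpoints.
Centre = midpoint = (-4, 4); r² = |PQ|²/4 = 64/4 = 16.
Centre = (-4, 4).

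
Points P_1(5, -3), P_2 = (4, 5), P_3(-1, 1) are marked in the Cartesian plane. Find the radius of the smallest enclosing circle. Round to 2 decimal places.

Side lengths²: P_1P_2² = 65, P_1P_3² = 52, P_2P_3² = 41.
Since P_1P_2² = 65 < 52 + 41 = 93, the triangle is acute, so the smallest enclosing circle is the circumcircle.
Circumcentre = (71/22, 37/44), r² = 34645/1936.
r = √(34645/1936) ≈ 4.23.

4.23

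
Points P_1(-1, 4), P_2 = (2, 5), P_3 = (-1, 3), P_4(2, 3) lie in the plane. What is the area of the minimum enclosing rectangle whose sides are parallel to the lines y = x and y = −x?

In coordinates u = x + y, v = x − y the rectangle is axis-aligned; the map (x,y)→(u,v) scales areas by 2.
u-values: 3, 7, 2, 5; range = 7 − 2 = 5.
v-values: -5, -3, -4, -1; range = -1 − (-5) = 4.
Area = (5 × 4) / 2 = 10.

10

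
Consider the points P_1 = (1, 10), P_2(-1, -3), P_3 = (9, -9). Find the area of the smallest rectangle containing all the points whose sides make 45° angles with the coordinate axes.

202.5

In coordinates u = x + y, v = x − y the rectangle is axis-aligned; the map (x,y)→(u,v) scales areas by 2.
u-values: 11, -4, 0; range = 11 − (-4) = 15.
v-values: -9, 2, 18; range = 18 − (-9) = 27.
Area = (15 × 27) / 2 = 202.5.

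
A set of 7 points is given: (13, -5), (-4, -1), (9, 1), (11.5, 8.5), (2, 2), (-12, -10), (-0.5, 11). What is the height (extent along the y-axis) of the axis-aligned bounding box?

21

max y = 11, min y = -10, so height = 21.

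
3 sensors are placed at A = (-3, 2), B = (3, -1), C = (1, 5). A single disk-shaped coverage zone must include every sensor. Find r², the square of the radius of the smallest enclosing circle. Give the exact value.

12.5

Side lengths²: AB² = 45, AC² = 25, BC² = 40.
Since AB² = 45 < 40 + 25 = 65, the triangle is acute, so the smallest enclosing circle is the circumcircle.
Circumcentre = (0.5, 1.5), r² = 12.5.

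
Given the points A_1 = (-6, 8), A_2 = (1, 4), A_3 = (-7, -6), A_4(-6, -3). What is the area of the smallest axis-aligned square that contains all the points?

The bounding box has width 8 and height 14.
An axis-aligned square enclosing the set must have side ≥ max(width, height).
So the minimum side is max(8, 14) = 14.
Area = 14² = 196.

196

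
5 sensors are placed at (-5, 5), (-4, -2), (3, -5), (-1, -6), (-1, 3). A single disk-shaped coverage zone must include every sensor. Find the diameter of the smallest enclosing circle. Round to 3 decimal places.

A smallest enclosing disk is always determined by at most three of the input points on its boundary.
The farthest pair is (-5, 5)–(3, -5) with squared distance 164. The circle on this segment as diameter has centre (-1, 0) and r² = 164/4 = 41.
Check (-4, -2): distance² to centre = 13 ≤ 41, so it lies inside.
All remaining points lie in this disk, and no smaller disk contains both endpoints, so this is the minimum enclosing circle.
Diameter = 2r = 2√41 ≈ 12.806.

12.806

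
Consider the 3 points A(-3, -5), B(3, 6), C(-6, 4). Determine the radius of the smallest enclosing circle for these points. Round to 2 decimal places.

Side lengths²: AB² = 157, AC² = 90, BC² = 85.
Since AB² = 157 < 90 + 85 = 175, the triangle is acute, so the smallest enclosing circle is the circumcircle.
Circumcentre = (-33/58, 47/58), r² = 66725/1682.
r = √(66725/1682) ≈ 6.30.

6.30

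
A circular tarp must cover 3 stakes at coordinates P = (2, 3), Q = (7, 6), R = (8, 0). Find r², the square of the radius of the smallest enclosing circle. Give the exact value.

3145/242

Side lengths²: PQ² = 34, PR² = 45, QR² = 37.
Since PR² = 45 < 37 + 34 = 71, the triangle is acute, so the smallest enclosing circle is the circumcircle.
Circumcentre = (123/22, 59/22), r² = 3145/242.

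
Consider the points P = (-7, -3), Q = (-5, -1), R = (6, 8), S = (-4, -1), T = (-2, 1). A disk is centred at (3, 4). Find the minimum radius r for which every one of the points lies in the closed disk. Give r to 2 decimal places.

The required radius is the distance from (3, 4) to the farthest point.
Squared distances: 149, 89, 25, 74, 34.
Maximum is 149, attained at P.
r = √149 ≈ 12.21.

12.21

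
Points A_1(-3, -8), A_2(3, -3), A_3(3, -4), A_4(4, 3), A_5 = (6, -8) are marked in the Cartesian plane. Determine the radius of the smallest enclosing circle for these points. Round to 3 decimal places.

6.626

A smallest enclosing disk is always determined by at most three of the input points on its boundary.
The minimum enclosing circle is determined by three boundary points: A_1, A_4, A_5.
Their circumcentre is (1.5, -69/22) with r² = 10625/242.
The farthest remaining point A_3 is at distance² 725/242 ≤ 10625/242.
r = √(10625/242) ≈ 6.626.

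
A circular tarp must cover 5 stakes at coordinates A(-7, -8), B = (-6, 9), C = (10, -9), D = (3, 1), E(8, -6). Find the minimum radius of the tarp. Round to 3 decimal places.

The minimum enclosing circle of a finite set is fixed by two of the points (as a diameter) or three (as a circumcircle).
The farthest pair is B–C with squared distance 580. The circle on this segment as diameter has centre (2, 0) and r² = 580/4 = 145.
Check A: distance² to centre = 145 ≤ 145, so it lies inside.
All remaining points lie in this disk, and no smaller disk contains both endpoints, so this is the minimum enclosing circle.
r = √145 ≈ 12.042.

12.042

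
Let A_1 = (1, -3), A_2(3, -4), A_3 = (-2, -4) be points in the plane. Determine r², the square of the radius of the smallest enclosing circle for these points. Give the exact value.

Side lengths²: A_1A_2² = 5, A_1A_3² = 10, A_2A_3² = 25.
Since A_2A_3² = 25 ≥ 10 + 5 = 15, the angle opposite A_2A_3 is not acute, so the smallest enclosing circle has A_2A_3 as diameter.
Centre = midpoint of A_2A_3 = (0.5, -4), r² = 25/4 = 6.25.

6.25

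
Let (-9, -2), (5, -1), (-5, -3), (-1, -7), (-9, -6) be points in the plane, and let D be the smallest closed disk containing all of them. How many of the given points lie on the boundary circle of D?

By Welzl's lemma the MEC is supported by two points (diametrically opposite) or three points (on a circumcircle).
The farthest pair is (5, -1)–(-9, -6) with squared distance 221. The circle on this segment as diameter has centre (-2, -3.5) and r² = 221/4 = 55.25.
Check (-9, -2): distance² to centre = 51.25 ≤ 55.25, so it lies inside.
All remaining points lie in this disk, and no smaller disk contains both endpoints, so this is the minimum enclosing circle.
The points at distance exactly r from the centre are (5, -1), (-9, -6) — 2 points.

2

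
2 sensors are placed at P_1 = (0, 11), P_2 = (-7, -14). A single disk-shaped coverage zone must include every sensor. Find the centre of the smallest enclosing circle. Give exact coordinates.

(-3.5, -1.5)

The smallest circle enclosing two points has them as diameter endpoints.
Centre = midpoint = (-3.5, -1.5); r² = |P_1P_2|²/4 = 674/4 = 168.5.
Centre = (-3.5, -1.5).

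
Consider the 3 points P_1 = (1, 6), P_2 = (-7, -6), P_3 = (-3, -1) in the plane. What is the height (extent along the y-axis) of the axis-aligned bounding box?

12

max y = 6, min y = -6, so height = 12.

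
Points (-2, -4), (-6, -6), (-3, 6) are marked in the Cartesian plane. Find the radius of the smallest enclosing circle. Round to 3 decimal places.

6.185

Call the three points A, B, C in the order given.
Side lengths²: AB² = 20, AC² = 101, BC² = 153.
Since BC² = 153 ≥ 101 + 20 = 121, the angle opposite BC is not acute, so the smallest enclosing circle has BC as diameter.
Centre = midpoint of BC = (-4.5, 0), r² = 153/4 = 38.25.
r = √(38.25) ≈ 6.185.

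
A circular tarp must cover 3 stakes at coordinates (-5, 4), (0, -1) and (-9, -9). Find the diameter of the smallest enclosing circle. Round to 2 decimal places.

Call the three points A, B, C in the order given.
Side lengths²: AB² = 50, AC² = 185, BC² = 145.
Since AC² = 185 < 145 + 50 = 195, the triangle is acute, so the smallest enclosing circle is the circumcircle.
Circumcentre = (-225/34, -89/34), r² = 26825/578.
Diameter = 2r = 2√(26825/578) ≈ 13.62.

13.62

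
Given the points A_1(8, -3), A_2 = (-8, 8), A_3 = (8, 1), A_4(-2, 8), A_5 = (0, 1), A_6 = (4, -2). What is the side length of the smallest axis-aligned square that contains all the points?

The bounding box has width 16 and height 11.
An axis-aligned square enclosing the set must have side ≥ max(width, height).
So the minimum side is max(16, 11) = 16.

16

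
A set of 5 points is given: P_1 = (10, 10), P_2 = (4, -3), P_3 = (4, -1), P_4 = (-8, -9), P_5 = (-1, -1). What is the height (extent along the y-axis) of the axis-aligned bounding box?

19

max y = 10, min y = -9, so height = 19.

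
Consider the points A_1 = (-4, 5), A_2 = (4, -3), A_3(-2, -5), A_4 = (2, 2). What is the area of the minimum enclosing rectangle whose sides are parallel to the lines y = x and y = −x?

In coordinates u = x + y, v = x − y the rectangle is axis-aligned; the map (x,y)→(u,v) scales areas by 2.
u-values: 1, 1, -7, 4; range = 4 − (-7) = 11.
v-values: -9, 7, 3, 0; range = 7 − (-9) = 16.
Area = (11 × 16) / 2 = 88.

88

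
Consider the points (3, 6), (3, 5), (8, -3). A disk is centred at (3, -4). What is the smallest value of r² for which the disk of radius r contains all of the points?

The required radius is the distance from (3, -4) to the farthest point.
Squared distances: 100, 81, 26.
Maximum is 100, attained at (3, 6).

100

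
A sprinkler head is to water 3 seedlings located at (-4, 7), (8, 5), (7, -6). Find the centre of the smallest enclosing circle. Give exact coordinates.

Call the three points A, B, C in the order given.
Side lengths²: AB² = 148, AC² = 290, BC² = 122.
Since AC² = 290 ≥ 148 + 122 = 270, the angle opposite AC is not acute, so the smallest enclosing circle has AC as diameter.
Centre = midpoint of AC = (1.5, 0.5), r² = 290/4 = 72.5.
Centre = (1.5, 0.5).

(1.5, 0.5)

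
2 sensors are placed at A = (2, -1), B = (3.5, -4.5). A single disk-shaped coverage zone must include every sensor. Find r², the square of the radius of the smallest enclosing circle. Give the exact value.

3.625

The smallest circle enclosing two points has them as diameter endpoints.
Centre = midpoint = (2.75, -2.75); r² = |AB|²/4 = 14.5/4 = 3.625.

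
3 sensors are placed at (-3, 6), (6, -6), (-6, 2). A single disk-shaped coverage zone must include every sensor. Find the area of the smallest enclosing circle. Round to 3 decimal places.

177.260

Call the three points A, B, C in the order given.
Side lengths²: AB² = 225, AC² = 25, BC² = 208.
Since AB² = 225 < 208 + 25 = 233, the triangle is acute, so the smallest enclosing circle is the circumcircle.
Circumcentre = (7/6, -0.25), r² = 8125/144.
Area = π·r² = π·8125/144 ≈ 177.260.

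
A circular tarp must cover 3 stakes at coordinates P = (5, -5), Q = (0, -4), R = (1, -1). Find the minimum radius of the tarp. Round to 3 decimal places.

2.850

Side lengths²: PQ² = 26, PR² = 32, QR² = 10.
Since PR² = 32 < 26 + 10 = 36, the triangle is acute, so the smallest enclosing circle is the circumcircle.
Circumcentre = (2.75, -3.25), r² = 8.125.
r = √(8.125) ≈ 2.850.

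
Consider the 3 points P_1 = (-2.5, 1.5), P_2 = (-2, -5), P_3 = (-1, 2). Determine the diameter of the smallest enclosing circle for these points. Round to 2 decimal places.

Side lengths²: P_1P_2² = 42.5, P_1P_3² = 2.5, P_2P_3² = 50.
Since P_2P_3² = 50 ≥ 42.5 + 2.5 = 45, the angle opposite P_2P_3 is not acute, so the smallest enclosing circle has P_2P_3 as diameter.
Centre = midpoint of P_2P_3 = (-1.5, -1.5), r² = 50/4 = 12.5.
Diameter = 2r = 2√(12.5) ≈ 7.07.

7.07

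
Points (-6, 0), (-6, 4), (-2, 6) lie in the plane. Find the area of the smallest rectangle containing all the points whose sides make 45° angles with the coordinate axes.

20

In coordinates u = x + y, v = x − y the rectangle is axis-aligned; the map (x,y)→(u,v) scales areas by 2.
u-values: -6, -2, 4; range = 4 − (-6) = 10.
v-values: -6, -10, -8; range = -6 − (-10) = 4.
Area = (10 × 4) / 2 = 20.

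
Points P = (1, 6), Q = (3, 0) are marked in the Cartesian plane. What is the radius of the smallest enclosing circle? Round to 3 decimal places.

3.162

The smallest circle enclosing two points has them as diameter endpoints.
Centre = midpoint = (2, 3); r² = |PQ|²/4 = 40/4 = 10.
r = √10 ≈ 3.162.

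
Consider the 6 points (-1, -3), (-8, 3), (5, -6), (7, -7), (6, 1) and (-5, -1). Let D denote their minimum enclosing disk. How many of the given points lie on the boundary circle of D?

2

The minimum enclosing circle of a finite set is fixed by two of the points (as a diameter) or three (as a circumcircle).
The farthest pair is (-8, 3)–(7, -7) with squared distance 325. The circle on this segment as diameter has centre (-0.5, -2) and r² = 325/4 = 81.25.
Check (-1, -3): distance² to centre = 1.25 ≤ 81.25, so it lies inside.
All remaining points lie in this disk, and no smaller disk contains both endpoints, so this is the minimum enclosing circle.
The points at distance exactly r from the centre are (-8, 3), (7, -7) — 2 points.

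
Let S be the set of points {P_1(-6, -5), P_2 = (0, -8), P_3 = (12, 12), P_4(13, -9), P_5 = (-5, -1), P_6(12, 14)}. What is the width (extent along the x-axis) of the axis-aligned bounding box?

max x = 13, min x = -6, so width = 19.

19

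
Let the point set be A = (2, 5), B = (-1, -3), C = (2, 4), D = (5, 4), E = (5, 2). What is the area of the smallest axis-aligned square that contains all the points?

The bounding box has width 6 and height 8.
An axis-aligned square enclosing the set must have side ≥ max(width, height).
So the minimum side is max(6, 8) = 8.
Area = 8² = 64.

64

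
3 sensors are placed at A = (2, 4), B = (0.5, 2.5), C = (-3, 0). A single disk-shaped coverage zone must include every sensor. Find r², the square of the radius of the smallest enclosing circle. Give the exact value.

10.25

Side lengths²: AB² = 4.5, AC² = 41, BC² = 18.5.
Since AC² = 41 ≥ 18.5 + 4.5 = 23, the angle opposite AC is not acute, so the smallest enclosing circle has AC as diameter.
Centre = midpoint of AC = (-0.5, 2), r² = 41/4 = 10.25.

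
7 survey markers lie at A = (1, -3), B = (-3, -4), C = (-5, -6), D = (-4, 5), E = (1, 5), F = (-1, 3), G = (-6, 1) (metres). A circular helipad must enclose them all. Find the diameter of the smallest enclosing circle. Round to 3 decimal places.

The minimum enclosing circle of a finite set is fixed by two of the points (as a diameter) or three (as a circumcircle).
The farthest pair is C–E with squared distance 157. The circle on this segment as diameter has centre (-2, -0.5) and r² = 157/4 = 39.25.
Check A: distance² to centre = 15.25 ≤ 39.25, so it lies inside.
All remaining points lie in this disk, and no smaller disk contains both endpoints, so this is the minimum enclosing circle.
Diameter = 2r = 2√(39.25) ≈ 12.530.

12.530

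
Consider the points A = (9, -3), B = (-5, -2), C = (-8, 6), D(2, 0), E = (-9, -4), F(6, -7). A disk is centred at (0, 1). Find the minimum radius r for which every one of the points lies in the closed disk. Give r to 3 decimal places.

10.296

The required radius is the distance from (0, 1) to the farthest point.
Squared distances: 97, 34, 89, 5, 106, 100.
Maximum is 106, attained at E.
r = √106 ≈ 10.296.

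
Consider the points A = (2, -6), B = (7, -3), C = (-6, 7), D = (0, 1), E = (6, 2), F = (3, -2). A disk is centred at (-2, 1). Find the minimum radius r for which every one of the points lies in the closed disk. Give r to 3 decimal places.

9.849

The required radius is the distance from (-2, 1) to the farthest point.
Squared distances: 65, 97, 52, 4, 65, 34.
Maximum is 97, attained at B.
r = √97 ≈ 9.849.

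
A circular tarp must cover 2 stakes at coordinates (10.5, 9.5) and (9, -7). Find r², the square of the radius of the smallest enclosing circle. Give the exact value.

68.625

The smallest circle enclosing two points has them as diameter endpoints.
Centre = midpoint = (9.75, 1.25); r² = |(10.5, 9.5)−(9, -7)|²/4 = 274.5/4 = 68.625.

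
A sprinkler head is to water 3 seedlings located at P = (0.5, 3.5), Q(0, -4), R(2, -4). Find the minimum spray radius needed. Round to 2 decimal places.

Side lengths²: PQ² = 56.5, PR² = 58.5, QR² = 4.
Since PR² = 58.5 < 56.5 + 4 = 60.5, the triangle is acute, so the smallest enclosing circle is the circumcircle.
Circumcentre = (1, -0.3), r² = 14.69.
r = √(14.69) ≈ 3.83.

3.83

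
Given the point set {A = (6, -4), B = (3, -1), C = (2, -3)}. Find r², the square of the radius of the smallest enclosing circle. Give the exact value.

85/18

Side lengths²: AB² = 18, AC² = 17, BC² = 5.
Since AB² = 18 < 17 + 5 = 22, the triangle is acute, so the smallest enclosing circle is the circumcircle.
Circumcentre = (25/6, -17/6), r² = 85/18.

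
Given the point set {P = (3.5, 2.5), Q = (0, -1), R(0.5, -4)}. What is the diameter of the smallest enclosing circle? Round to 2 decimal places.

Side lengths²: PQ² = 24.5, PR² = 51.25, QR² = 9.25.
Since PR² = 51.25 ≥ 24.5 + 9.25 = 33.75, the angle opposite PR is not acute, so the smallest enclosing circle has PR as diameter.
Centre = midpoint of PR = (2, -0.75), r² = 51.25/4 = 12.8125.
Diameter = 2r = 2√(12.8125) ≈ 7.16.

7.16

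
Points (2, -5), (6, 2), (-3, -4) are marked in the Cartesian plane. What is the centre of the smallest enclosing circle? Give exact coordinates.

(1.5, -1)

Call the three points A, B, C in the order given.
Side lengths²: AB² = 65, AC² = 26, BC² = 117.
Since BC² = 117 ≥ 65 + 26 = 91, the angle opposite BC is not acute, so the smallest enclosing circle has BC as diameter.
Centre = midpoint of BC = (1.5, -1), r² = 117/4 = 29.25.
Centre = (1.5, -1).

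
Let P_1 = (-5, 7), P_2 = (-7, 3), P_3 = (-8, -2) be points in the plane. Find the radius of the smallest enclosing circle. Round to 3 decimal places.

Side lengths²: P_1P_2² = 20, P_1P_3² = 90, P_2P_3² = 26.
Since P_1P_3² = 90 ≥ 26 + 20 = 46, the angle opposite P_1P_3 is not acute, so the smallest enclosing circle has P_1P_3 as diameter.
Centre = midpoint of P_1P_3 = (-6.5, 2.5), r² = 90/4 = 22.5.
r = √(22.5) ≈ 4.743.

4.743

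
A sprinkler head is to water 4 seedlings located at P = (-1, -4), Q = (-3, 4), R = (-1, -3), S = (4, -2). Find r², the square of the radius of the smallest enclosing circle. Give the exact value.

A smallest enclosing disk is always determined by at most three of the input points on its boundary.
The minimum enclosing circle is determined by three boundary points: P, Q, S.
Their circumcentre is (1/11, 23/44) with r² = 41905/1936.
The farthest remaining point R is at distance² 26329/1936 ≤ 41905/1936.

41905/1936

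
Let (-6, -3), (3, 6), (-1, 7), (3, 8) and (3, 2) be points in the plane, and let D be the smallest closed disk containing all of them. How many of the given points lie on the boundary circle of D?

The farthest pair is (-6, -3)–(3, 8) with squared distance 202. The circle on this segment as diameter has centre (-1.5, 2.5) and r² = 202/4 = 50.5.
Check (3, 6): distance² to centre = 32.5 ≤ 50.5, so it lies inside.
All remaining points lie in this disk, and no smaller disk contains both endpoints, so this is the minimum enclosing circle.
The points at distance exactly r from the centre are (-6, -3), (3, 8) — 2 points.

2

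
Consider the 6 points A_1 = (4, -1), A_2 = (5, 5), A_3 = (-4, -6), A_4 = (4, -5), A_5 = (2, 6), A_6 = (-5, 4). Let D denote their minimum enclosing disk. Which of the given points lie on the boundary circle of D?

A smallest enclosing disk is always determined by at most three of the input points on its boundary.
The farthest pair is A_2–A_3 with squared distance 202. The circle on this segment as diameter has centre (0.5, -0.5) and r² = 202/4 = 50.5.
Check A_1: distance² to centre = 12.5 ≤ 50.5, so it lies inside.
All remaining points lie in this disk, and no smaller disk contains both endpoints, so this is the minimum enclosing circle.
The points at distance exactly r from the centre are A_2, A_3, A_6 — 3 points.

A_2, A_3, A_6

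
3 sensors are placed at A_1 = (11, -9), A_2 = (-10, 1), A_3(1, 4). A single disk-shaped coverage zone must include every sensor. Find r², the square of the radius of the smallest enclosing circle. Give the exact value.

135.25

Side lengths²: A_1A_2² = 541, A_1A_3² = 269, A_2A_3² = 130.
Since A_1A_2² = 541 ≥ 269 + 130 = 399, the angle opposite A_1A_2 is not acute, so the smallest enclosing circle has A_1A_2 as diameter.
Centre = midpoint of A_1A_2 = (0.5, -4), r² = 541/4 = 135.25.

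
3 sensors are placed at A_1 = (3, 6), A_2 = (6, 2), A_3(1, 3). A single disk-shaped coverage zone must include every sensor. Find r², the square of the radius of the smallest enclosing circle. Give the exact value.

Side lengths²: A_1A_2² = 25, A_1A_3² = 13, A_2A_3² = 26.
Since A_2A_3² = 26 < 25 + 13 = 38, the triangle is acute, so the smallest enclosing circle is the circumcircle.
Circumcentre = (125/34, 115/34), r² = 4225/578.

4225/578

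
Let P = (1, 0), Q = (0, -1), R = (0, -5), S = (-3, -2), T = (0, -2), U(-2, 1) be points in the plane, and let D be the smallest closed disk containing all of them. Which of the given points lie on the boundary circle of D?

By Welzl's lemma the MEC is supported by two points (diametrically opposite) or three points (on a circumcircle).
The farthest pair is R–U with squared distance 40. The circle on this segment as diameter has centre (-1, -2) and r² = 40/4 = 10.
Check P: distance² to centre = 8 ≤ 10, so it lies inside.
All remaining points lie in this disk, and no smaller disk contains both endpoints, so this is the minimum enclosing circle.
The points at distance exactly r from the centre are R, U — 2 points.

R, U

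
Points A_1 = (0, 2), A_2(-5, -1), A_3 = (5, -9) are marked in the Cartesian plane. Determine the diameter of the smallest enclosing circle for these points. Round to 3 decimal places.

Side lengths²: A_1A_2² = 34, A_1A_3² = 146, A_2A_3² = 164.
Since A_2A_3² = 164 < 146 + 34 = 180, the triangle is acute, so the smallest enclosing circle is the circumcircle.
Circumcentre = (16/35, -31/7), r² = 50881/1225.
Diameter = 2r = 2√(50881/1225) ≈ 12.890.

12.890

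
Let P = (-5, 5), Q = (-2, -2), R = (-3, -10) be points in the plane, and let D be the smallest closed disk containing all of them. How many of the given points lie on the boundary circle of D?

Side lengths²: PQ² = 58, PR² = 229, QR² = 65.
Since PR² = 229 ≥ 65 + 58 = 123, the angle opposite PR is not acute, so the smallest enclosing circle has PR as diameter.
Centre = midpoint of PR = (-4, -2.5), r² = 229/4 = 57.25.
The points at distance exactly r from the centre are P, R — 2 points.

2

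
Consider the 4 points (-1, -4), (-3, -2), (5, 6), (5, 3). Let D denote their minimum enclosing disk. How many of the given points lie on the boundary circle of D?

The farthest pair is (-1, -4)–(5, 6) with squared distance 136. The circle on this segment as diameter has centre (2, 1) and r² = 136/4 = 34.
Check (-3, -2): distance² to centre = 34 ≤ 34, so it lies inside.
All remaining points lie in this disk, and no smaller disk contains both endpoints, so this is the minimum enclosing circle.
The points at distance exactly r from the centre are (-1, -4), (-3, -2), (5, 6) — 3 points.

3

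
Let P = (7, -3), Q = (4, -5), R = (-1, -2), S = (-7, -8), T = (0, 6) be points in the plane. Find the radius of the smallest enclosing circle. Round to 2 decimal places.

8.24

The minimum enclosing circle of a finite set is fixed by two of the points (as a diameter) or three (as a circumcircle).
The minimum enclosing circle is determined by three boundary points: P, S, T.
Their circumcentre is (-55/46, -99/46) with r² = 71825/1058.
The farthest remaining point Q is at distance² 37141/1058 ≤ 71825/1058.
r = √(71825/1058) ≈ 8.24.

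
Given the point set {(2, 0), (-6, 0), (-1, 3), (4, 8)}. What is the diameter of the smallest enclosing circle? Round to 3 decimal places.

12.806

By Welzl's lemma the MEC is supported by two points (diametrically opposite) or three points (on a circumcircle).
The farthest pair is (-6, 0)–(4, 8) with squared distance 164. The circle on this segment as diameter has centre (-1, 4) and r² = 164/4 = 41.
Check (2, 0): distance² to centre = 25 ≤ 41, so it lies inside.
All remaining points lie in this disk, and no smaller disk contains both endpoints, so this is the minimum enclosing circle.
Diameter = 2r = 2√41 ≈ 12.806.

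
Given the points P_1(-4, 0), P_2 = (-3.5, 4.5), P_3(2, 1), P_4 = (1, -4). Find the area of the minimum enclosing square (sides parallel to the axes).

The bounding box has width 6 and height 8.5.
An axis-aligned square enclosing the set must have side ≥ max(width, height).
So the minimum side is max(6, 8.5) = 8.5.
Area = 8.5² = 72.25.

72.25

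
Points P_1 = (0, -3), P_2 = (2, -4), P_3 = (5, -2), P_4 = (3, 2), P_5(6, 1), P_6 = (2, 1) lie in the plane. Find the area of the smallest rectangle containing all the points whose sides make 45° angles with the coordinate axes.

In coordinates u = x + y, v = x − y the rectangle is axis-aligned; the map (x,y)→(u,v) scales areas by 2.
u-values: -3, -2, 3, 5, 7, 3; range = 7 − (-3) = 10.
v-values: 3, 6, 7, 1, 5, 1; range = 7 − 1 = 6.
Area = (10 × 6) / 2 = 30.

30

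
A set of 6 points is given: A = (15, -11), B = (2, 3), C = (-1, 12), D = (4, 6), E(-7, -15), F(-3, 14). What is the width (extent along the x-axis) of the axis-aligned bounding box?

max x = 15, min x = -7, so width = 22.

22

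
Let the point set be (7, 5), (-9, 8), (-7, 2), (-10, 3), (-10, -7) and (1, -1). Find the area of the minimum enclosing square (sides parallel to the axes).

289

The bounding box has width 17 and height 15.
An axis-aligned square enclosing the set must have side ≥ max(width, height).
So the minimum side is max(17, 15) = 17.
Area = 17² = 289.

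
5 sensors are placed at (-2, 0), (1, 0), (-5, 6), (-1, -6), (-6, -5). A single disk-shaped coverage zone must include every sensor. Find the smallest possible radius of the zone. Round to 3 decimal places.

6.325

By Welzl's lemma the MEC is supported by two points (diametrically opposite) or three points (on a circumcircle).
The farthest pair is (-5, 6)–(-1, -6) with squared distance 160. The circle on this segment as diameter has centre (-3, 0) and r² = 160/4 = 40.
Check (-2, 0): distance² to centre = 1 ≤ 40, so it lies inside.
All remaining points lie in this disk, and no smaller disk contains both endpoints, so this is the minimum enclosing circle.
r = √40 ≈ 6.325.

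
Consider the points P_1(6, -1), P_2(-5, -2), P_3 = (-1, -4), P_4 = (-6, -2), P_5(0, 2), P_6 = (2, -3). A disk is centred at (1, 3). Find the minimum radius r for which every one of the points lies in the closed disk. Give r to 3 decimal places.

The required radius is the distance from (1, 3) to the farthest point.
Squared distances: 41, 61, 53, 74, 2, 37.
Maximum is 74, attained at P_4.
r = √74 ≈ 8.602.

8.602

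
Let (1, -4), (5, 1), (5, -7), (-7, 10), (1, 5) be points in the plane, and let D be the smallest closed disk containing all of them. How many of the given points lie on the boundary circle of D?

2

The minimum enclosing circle of a finite set is fixed by two of the points (as a diameter) or three (as a circumcircle).
The farthest pair is (5, -7)–(-7, 10) with squared distance 433. The circle on this segment as diameter has centre (-1, 1.5) and r² = 433/4 = 108.25.
Check (1, -4): distance² to centre = 34.25 ≤ 108.25, so it lies inside.
All remaining points lie in this disk, and no smaller disk contains both endpoints, so this is the minimum enclosing circle.
The points at distance exactly r from the centre are (5, -7), (-7, 10) — 2 points.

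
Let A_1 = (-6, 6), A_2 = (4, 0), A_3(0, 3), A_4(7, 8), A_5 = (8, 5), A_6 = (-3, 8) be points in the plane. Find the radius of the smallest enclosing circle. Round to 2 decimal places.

7.02

The minimum enclosing circle of a finite set is fixed by two of the points (as a diameter) or three (as a circumcircle).
The farthest pair is A_1–A_5 with squared distance 197. The circle on this segment as diameter has centre (1, 5.5) and r² = 197/4 = 49.25.
Check A_2: distance² to centre = 39.25 ≤ 49.25, so it lies inside.
All remaining points lie in this disk, and no smaller disk contains both endpoints, so this is the minimum enclosing circle.
r = √(49.25) ≈ 7.02.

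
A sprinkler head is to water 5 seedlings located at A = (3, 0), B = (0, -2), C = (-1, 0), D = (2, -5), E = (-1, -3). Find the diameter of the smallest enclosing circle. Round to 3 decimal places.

5.946

The minimum enclosing circle is determined by three boundary points: A, C, D.
Their circumcentre is (1, -2.2) with r² = 8.84.
The farthest remaining point E is at distance² 4.64 ≤ 8.84.
Diameter = 2r = 2√(8.84) ≈ 5.946.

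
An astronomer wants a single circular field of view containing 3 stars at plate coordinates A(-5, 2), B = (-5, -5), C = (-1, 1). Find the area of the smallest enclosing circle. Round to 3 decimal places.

43.393

Side lengths²: AB² = 49, AC² = 17, BC² = 52.
Since BC² = 52 < 49 + 17 = 66, the triangle is acute, so the smallest enclosing circle is the circumcircle.
Circumcentre = (-3.75, -1.5), r² = 13.8125.
Area = π·r² = π·13.8125 ≈ 43.393.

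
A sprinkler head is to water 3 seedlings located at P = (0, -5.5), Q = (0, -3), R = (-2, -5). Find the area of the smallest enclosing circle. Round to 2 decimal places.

Side lengths²: PQ² = 6.25, PR² = 4.25, QR² = 8.
Since QR² = 8 < 6.25 + 4.25 = 10.5, the triangle is acute, so the smallest enclosing circle is the circumcircle.
Circumcentre = (-0.75, -4.25), r² = 2.125.
Area = π·r² = π·2.125 ≈ 6.68.

6.68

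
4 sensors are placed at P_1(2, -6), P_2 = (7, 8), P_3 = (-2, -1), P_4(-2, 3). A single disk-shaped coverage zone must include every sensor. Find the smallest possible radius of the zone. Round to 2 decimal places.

7.43

By Welzl's lemma the MEC is supported by two points (diametrically opposite) or three points (on a circumcircle).
The farthest pair is P_1–P_2 with squared distance 221. The circle on this segment as diameter has centre (4.5, 1) and r² = 221/4 = 55.25.
Check P_3: distance² to centre = 46.25 ≤ 55.25, so it lies inside.
All remaining points lie in this disk, and no smaller disk contains both endpoints, so this is the minimum enclosing circle.
r = √(55.25) ≈ 7.43.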